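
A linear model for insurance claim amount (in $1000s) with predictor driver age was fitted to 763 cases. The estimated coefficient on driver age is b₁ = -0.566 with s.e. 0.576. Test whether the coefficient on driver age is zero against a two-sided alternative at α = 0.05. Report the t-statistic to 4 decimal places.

H₀: β₁ = 0 vs H₁: β₁ ≠ 0.
t = (b₁ − β₁⁰)/SE = -0.566 / 0.576 = -0.9826.
df = n − 2 = 763 − 2 = 761.
Two-sided p ≈ 0.3261, which is ≥ 0.05, so fail to reject H₀.
The data do not give significant evidence of an association between driver age and insurance claim amount.

t = -0.9826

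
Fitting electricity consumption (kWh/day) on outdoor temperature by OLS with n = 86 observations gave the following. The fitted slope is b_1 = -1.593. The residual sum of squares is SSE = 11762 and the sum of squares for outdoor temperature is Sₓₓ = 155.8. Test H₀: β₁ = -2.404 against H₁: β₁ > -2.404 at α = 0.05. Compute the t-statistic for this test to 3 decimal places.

t = 0.855

MSE = SSE/(n − 2) = 11762/84 = 140.024.
SE(b_1) = √(MSE/Sₓₓ) = √(140.024/155.8) = 0.948019.
t = (-1.593 − (-2.404)) / 0.948019 = 0.855.
df = n − 2 = 84.
One-sided p ≈ 0.1974, which is ≥ 0.05, so fail to reject H₀.
The data do not give significant evidence that the true slope on outdoor temperature exceeds -2.404 kWh/day per unit.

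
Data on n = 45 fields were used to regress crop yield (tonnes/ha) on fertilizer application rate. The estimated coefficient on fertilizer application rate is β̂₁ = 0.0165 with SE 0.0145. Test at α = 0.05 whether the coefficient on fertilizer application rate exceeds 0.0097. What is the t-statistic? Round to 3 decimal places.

H₀: β₁ = 0.0097 vs H₁: β₁ > 0.0097.
t = (β̂₁ − β₁⁰)/SE = (0.0165 − 0.0097) / 0.0145 = 0.469.
df = n − 2 = 45 − 2 = 43.
One-sided p ≈ 0.3207, which is ≥ 0.05, so fail to reject H₀.
The data do not give significant evidence that the true slope on fertilizer application rate exceeds 0.0097 tonnes/ha per unit.

t = 0.469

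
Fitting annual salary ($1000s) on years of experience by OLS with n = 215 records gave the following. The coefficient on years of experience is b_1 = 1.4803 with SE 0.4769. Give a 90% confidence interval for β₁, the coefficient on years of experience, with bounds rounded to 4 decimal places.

df = n − 2 = 215 − 2 = 213.
t* = t_{0.05, 213} = 1.652039.
Margin = t* × SE = 1.652039 × 0.4769 = 0.787857.
CI: 1.4803 ± 0.787857 → (0.6924, 2.2682).
With 90% confidence, each one-unit increase in years of experience is associated with a change of between 0.6924 and 2.2682 $1000s in annual salary.

(0.6924, 2.2682)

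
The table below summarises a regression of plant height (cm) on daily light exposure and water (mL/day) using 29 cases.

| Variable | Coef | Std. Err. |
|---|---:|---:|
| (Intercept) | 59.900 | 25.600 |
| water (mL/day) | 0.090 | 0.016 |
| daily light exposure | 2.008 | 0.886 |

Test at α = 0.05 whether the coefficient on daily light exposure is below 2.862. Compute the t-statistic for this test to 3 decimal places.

Read off: b = 2.008, SE = 0.886 for daily light exposure.
H₀: β₁ = 2.862 vs H₁: β₁ < 2.862.
t = (2.008 − 2.862) / 0.886 = -0.964.
df = n − k − 1 = 29 − 2 − 1 = 26.
One-sided p ≈ 0.1720, which is ≥ 0.05, so fail to reject H₀.
The data do not give significant evidence that the true slope on daily light exposure is below 2.862 cm per unit, holding the other predictors fixed.

t = -0.964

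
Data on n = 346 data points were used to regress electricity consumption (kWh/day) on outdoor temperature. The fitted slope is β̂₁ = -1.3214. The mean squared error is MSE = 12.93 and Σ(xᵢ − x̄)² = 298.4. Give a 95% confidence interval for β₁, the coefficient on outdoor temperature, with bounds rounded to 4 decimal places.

SE(β̂₁) = √(MSE/Sₓₓ) = √(12.93/298.4) = 0.208161.
df = n − 2 = 344.
t* = t_{0.025, 344} = 1.966884.
Margin = t* × SE = 1.966884 × 0.208161 = 0.409429.
CI: -1.3214 ± 0.409429 → (-1.7308, -0.9120).
With 95% confidence, each one-unit increase in outdoor temperature is associated with a change of between -1.7308 and -0.9120 kWh/day in electricity consumption.

(-1.7308, -0.9120)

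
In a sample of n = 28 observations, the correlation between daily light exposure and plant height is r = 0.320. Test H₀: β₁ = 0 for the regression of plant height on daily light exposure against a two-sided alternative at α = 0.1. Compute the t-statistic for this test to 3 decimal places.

t = 1.722

t = r·√(n − 2)/√(1 − r²) = 0.320·√26/√0.8976 = 1.722.
df = n − 2 = 26.
Two-sided p ≈ 0.0969, which is < 0.1, so reject H₀.
There is evidence of a linear association between daily light exposure and plant height.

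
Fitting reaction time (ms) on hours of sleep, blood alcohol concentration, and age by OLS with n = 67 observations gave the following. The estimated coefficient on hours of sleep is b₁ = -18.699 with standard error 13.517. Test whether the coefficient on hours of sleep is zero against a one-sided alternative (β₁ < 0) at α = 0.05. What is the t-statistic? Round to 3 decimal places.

H₀: β₁ = 0 vs H₁: β₁ < 0.
t = (b₁ − β₁⁰)/SE = -18.699 / 13.517 = -1.383.
df = n − k − 1 = 67 − 3 − 1 = 63.
One-sided p ≈ 0.0857, which is ≥ 0.05, so fail to reject H₀.
The data do not give significant evidence that the true slope on hours of sleep is negative, holding the other predictors fixed.

t = -1.383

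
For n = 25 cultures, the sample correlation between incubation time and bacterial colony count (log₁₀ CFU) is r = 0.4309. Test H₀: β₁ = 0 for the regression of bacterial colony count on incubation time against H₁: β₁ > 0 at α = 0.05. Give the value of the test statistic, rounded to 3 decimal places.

t = r·√(n − 2)/√(1 − r²) = 0.4309·√23/√0.814325 = 2.290.
df = n − 2 = 23.
One-sided p ≈ 0.0158, which is < 0.05, so reject H₀.
There is evidence of a linear association between incubation time and bacterial colony count.

t = 2.290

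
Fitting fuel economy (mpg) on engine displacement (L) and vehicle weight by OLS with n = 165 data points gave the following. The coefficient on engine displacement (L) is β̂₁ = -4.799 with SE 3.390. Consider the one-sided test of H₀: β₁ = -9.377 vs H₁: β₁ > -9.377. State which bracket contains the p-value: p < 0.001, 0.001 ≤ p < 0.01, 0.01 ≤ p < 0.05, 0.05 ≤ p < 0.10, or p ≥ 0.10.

0.05 ≤ p < 0.10

t = (-4.799 − (-9.377)) / 3.390 = 1.350.
df = n − k − 1 = 165 − 2 − 1 = 162.
One-sided p = P(T_{162} > t) ≈ 0.0894.
So 0.05 ≤ p < 0.10.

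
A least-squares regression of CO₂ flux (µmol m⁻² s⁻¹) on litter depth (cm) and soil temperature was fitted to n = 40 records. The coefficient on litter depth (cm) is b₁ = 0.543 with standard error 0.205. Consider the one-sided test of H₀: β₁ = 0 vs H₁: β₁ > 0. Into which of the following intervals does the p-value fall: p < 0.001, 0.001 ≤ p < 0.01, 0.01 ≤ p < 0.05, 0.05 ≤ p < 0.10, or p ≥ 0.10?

0.001 ≤ p < 0.01

t = 0.543 / 0.205 = 2.649.
df = n − k − 1 = 40 − 2 − 1 = 37.
One-sided p = P(T_{37} > t) ≈ 0.0059.
So 0.001 ≤ p < 0.01.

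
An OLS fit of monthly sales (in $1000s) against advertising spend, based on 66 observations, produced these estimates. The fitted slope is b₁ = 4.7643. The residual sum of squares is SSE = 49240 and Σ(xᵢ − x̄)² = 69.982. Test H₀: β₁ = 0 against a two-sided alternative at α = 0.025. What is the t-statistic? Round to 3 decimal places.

MSE = SSE/(n − 2) = 49240/64 = 769.375.
SE(b₁) = √(MSE/Sₓₓ) = √(769.375/69.982) = 3.3157.
t = 4.7643 / 3.3157 = 1.437.
df = n − 2 = 64.
Two-sided p ≈ 0.1556, which is ≥ 0.025, so fail to reject H₀.
The data do not give significant evidence of an association between advertising spend and monthly sales.

t = 1.437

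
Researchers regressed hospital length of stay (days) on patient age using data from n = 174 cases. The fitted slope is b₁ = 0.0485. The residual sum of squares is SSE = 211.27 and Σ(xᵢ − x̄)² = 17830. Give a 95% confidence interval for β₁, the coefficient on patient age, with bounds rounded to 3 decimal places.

MSE = SSE/(n − 2) = 211.27/172 = 1.22831.
SE(b₁) = √(MSE/Sₓₓ) = √(1.22831/17830) = 0.00830002.
df = n − 2 = 172.
t* = t_{0.025, 172} = 1.973852.
Margin = t* × SE = 1.973852 × 0.00830002 = 0.01638.
CI: 0.0485 ± 0.01638 → (0.032, 0.065).
With 95% confidence, each one-unit increase in patient age is associated with a change of between 0.032 and 0.065 days in hospital length of stay.

(0.032, 0.065)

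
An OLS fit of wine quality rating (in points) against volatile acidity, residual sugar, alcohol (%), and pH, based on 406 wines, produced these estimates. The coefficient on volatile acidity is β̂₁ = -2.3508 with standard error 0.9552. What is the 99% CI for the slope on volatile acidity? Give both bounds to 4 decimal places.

df = n − k − 1 = 406 − 4 − 1 = 401.
t* = t_{0.005, 401} = 2.588145.
Margin = t* × SE = 2.588145 × 0.9552 = 2.472196.
CI: -2.3508 ± 2.472196 → (-4.8230, 0.1214).
With 99% confidence, each one-unit increase in volatile acidity is associated with a change of between -4.8230 and 0.1214 points in wine quality rating, holding the other predictors fixed.

(-4.8230, 0.1214)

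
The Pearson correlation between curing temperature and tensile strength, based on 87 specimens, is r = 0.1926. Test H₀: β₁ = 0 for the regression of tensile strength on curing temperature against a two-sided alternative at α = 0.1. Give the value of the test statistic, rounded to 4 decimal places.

t = 1.8096

t = r·√(n − 2)/√(1 − r²) = 0.1926·√85/√0.962905 = 1.8096.
df = n − 2 = 85.
Two-sided p ≈ 0.0739, which is < 0.1, so reject H₀.
There is evidence of a linear association between curing temperature and tensile strength.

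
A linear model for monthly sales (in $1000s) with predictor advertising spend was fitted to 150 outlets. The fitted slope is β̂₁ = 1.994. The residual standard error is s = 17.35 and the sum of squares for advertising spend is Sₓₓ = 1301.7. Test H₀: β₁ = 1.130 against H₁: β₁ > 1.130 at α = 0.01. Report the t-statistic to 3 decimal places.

SE(β̂₁) = s/√Sₓₓ = 17.35/√1301.7 = 0.480888.
t = (1.994 − 1.130) / 0.480888 = 1.797.
df = n − 2 = 148.
One-sided p ≈ 0.0372, which is ≥ 0.01, so fail to reject H₀.
The data do not give significant evidence that the true slope on advertising spend exceeds 1.130 $1000s per unit.

t = 1.797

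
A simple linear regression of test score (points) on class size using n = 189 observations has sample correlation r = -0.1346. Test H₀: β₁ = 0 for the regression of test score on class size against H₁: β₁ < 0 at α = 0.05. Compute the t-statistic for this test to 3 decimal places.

t = -1.858

t = r·√(n − 2)/√(1 − r²) = -0.1346·√187/√0.981883 = -1.858.
df = n − 2 = 187.
One-sided p ≈ 0.0324, which is < 0.05, so reject H₀.
There is evidence of a linear association between class size and test score.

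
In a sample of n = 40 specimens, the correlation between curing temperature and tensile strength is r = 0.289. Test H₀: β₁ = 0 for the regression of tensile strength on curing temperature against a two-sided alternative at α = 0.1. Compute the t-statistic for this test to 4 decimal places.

t = r·√(n − 2)/√(1 − r²) = 0.289·√38/√0.916479 = 1.8609.
df = n − 2 = 38.
Two-sided p ≈ 0.0705, which is < 0.1, so reject H₀.
There is evidence of a linear association between curing temperature and tensile strength.

t = 1.8609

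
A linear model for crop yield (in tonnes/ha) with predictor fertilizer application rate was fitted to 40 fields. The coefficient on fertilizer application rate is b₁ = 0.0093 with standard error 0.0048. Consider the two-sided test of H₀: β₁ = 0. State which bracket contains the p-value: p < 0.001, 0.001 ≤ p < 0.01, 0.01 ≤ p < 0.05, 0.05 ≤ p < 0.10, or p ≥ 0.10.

0.05 ≤ p < 0.10

t = 0.0093 / 0.0048 = 1.938.
df = n − 2 = 40 − 2 = 38.
Two-sided p = 2·P(T_{38} > |t|) ≈ 0.0601.
So 0.05 ≤ p < 0.10.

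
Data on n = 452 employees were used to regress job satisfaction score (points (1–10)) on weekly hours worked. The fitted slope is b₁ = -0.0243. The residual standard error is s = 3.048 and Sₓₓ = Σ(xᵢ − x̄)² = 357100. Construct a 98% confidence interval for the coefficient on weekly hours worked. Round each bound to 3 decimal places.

SE(b₁) = s/√Sₓₓ = 3.048/√357100 = 0.00510059.
df = n − 2 = 450.
t* = t_{0.01, 450} = 2.334663.
Margin = t* × SE = 2.334663 × 0.00510059 = 0.01191.
CI: -0.0243 ± 0.01191 → (-0.036, -0.012).
With 98% confidence, each one-unit increase in weekly hours worked is associated with a change of between -0.036 and -0.012 points (1–10) in job satisfaction score.

(-0.036, -0.012)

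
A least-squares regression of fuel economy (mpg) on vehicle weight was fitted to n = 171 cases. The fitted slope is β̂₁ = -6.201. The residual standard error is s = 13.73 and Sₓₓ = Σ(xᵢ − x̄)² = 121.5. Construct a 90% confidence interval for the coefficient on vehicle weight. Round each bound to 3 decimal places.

SE(β̂₁) = s/√Sₓₓ = 13.73/√121.5 = 1.24561.
df = n − 2 = 169.
t* = t_{0.05, 169} = 1.65392.
Margin = t* × SE = 1.65392 × 1.24561 = 2.06014.
CI: -6.201 ± 2.06014 → (-8.261, -4.141).
With 90% confidence, each one-unit increase in vehicle weight is associated with a change of between -8.261 and -4.141 mpg in fuel economy.

(-8.261, -4.141)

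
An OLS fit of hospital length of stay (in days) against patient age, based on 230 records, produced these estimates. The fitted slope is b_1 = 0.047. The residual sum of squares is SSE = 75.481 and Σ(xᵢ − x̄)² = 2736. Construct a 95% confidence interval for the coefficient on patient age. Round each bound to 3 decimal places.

MSE = SSE/(n − 2) = 75.481/228 = 0.331057.
SE(b_1) = √(MSE/Sₓₓ) = √(0.331057/2736) = 0.011.
df = n − 2 = 228.
t* = t_{0.025, 228} = 1.970423.
Margin = t* × SE = 1.970423 × 0.011 = 0.02167.
CI: 0.047 ± 0.02167 → (0.025, 0.069).
With 95% confidence, each one-unit increase in patient age is associated with a change of between 0.025 and 0.069 days in hospital length of stay.

(0.025, 0.069)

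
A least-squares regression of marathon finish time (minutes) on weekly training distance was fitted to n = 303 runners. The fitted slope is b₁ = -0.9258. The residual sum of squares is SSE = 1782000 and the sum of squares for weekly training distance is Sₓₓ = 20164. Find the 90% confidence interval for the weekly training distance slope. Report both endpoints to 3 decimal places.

(-1.820, -0.032)

MSE = SSE/(n − 2) = 1782000/301 = 5920.27.
SE(b₁) = √(MSE/Sₓₓ) = √(5920.27/20164) = 0.541854.
df = n − 2 = 301.
t* = t_{0.05, 301} = 1.649932.
Margin = t* × SE = 1.649932 × 0.541854 = 0.89402.
CI: -0.9258 ± 0.89402 → (-1.820, -0.032).
With 90% confidence, each one-unit increase in weekly training distance is associated with a change of between -1.820 and -0.032 minutes in marathon finish time.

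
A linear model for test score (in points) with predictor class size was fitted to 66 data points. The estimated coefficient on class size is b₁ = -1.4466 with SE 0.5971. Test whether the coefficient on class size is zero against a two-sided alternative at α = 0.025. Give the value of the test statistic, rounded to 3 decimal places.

t = -2.423

H₀: β₁ = 0 vs H₁: β₁ ≠ 0.
t = (b₁ − β₁⁰)/SE = -1.4466 / 0.5971 = -2.423.
df = n − 2 = 66 − 2 = 64.
Two-sided p ≈ 0.0182, which is < 0.025, so reject H₀.
There is evidence that class size is associated with test score.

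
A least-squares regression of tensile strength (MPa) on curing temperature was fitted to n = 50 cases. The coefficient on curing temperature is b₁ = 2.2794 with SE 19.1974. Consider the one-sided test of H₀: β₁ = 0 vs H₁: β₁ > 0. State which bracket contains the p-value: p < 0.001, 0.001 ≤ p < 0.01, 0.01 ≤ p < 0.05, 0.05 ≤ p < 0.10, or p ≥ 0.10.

p ≥ 0.10

t = 2.2794 / 19.1974 = 0.119.
df = n − 2 = 50 − 2 = 48.
One-sided p = P(T_{48} > t) ≈ 0.4530.
So p ≥ 0.10.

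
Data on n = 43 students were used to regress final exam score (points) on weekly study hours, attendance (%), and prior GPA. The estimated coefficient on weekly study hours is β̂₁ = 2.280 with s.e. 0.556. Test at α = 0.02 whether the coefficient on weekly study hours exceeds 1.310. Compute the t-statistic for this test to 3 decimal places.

t = 1.745

H₀: β₁ = 1.310 vs H₁: β₁ > 1.310.
t = (β̂₁ − β₁⁰)/SE = (2.280 − 1.310) / 0.556 = 1.745.
df = n − k − 1 = 43 − 3 − 1 = 39.
One-sided p ≈ 0.0445, which is ≥ 0.02, so fail to reject H₀.
The data do not give significant evidence that the true slope on weekly study hours exceeds 1.310 points per unit, holding the other predictors fixed.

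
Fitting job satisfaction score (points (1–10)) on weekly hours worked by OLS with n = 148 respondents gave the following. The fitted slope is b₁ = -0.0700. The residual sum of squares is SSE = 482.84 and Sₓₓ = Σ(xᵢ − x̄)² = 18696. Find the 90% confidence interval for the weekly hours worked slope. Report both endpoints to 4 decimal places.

MSE = SSE/(n − 2) = 482.84/146 = 3.30712.
SE(b₁) = √(MSE/Sₓₓ) = √(3.30712/18696) = 0.0133.
df = n − 2 = 146.
t* = t_{0.05, 146} = 1.655357.
Margin = t* × SE = 1.655357 × 0.0133 = 0.022016.
CI: -0.0700 ± 0.022016 → (-0.0920, -0.0480).
With 90% confidence, each one-unit increase in weekly hours worked is associated with a change of between -0.0920 and -0.0480 points (1–10) in job satisfaction score.

(-0.0920, -0.0480)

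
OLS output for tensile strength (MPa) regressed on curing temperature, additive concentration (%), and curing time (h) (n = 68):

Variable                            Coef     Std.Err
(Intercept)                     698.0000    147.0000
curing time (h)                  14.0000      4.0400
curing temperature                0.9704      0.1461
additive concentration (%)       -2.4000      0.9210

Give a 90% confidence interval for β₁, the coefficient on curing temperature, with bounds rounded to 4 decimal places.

Read off: b = 0.9704, SE = 0.1461 for curing temperature.
df = n − k − 1 = 68 − 3 − 1 = 64.
t* = t_{0.05, 64} = 1.669013.
Margin = t* × SE = 1.669013 × 0.1461 = 0.243843.
CI: 0.9704 ± 0.243843 → (0.7266, 1.2142).

(0.7266, 1.2142)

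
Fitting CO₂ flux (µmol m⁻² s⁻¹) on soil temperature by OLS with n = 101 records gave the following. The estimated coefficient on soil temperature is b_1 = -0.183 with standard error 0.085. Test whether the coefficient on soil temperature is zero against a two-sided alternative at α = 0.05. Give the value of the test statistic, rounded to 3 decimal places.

H₀: β₁ = 0 vs H₁: β₁ ≠ 0.
t = (b_1 − β₁⁰)/SE = -0.183 / 0.085 = -2.153.
df = n − 2 = 101 − 2 = 99.
Two-sided p ≈ 0.0338, which is < 0.05, so reject H₀.
There is evidence that soil temperature is associated with CO₂ flux.

t = -2.153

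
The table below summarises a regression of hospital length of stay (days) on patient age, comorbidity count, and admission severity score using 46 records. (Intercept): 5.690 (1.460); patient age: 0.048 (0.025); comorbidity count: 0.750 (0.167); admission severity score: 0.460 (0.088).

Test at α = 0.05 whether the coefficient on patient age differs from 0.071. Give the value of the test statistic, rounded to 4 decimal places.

Read off: b = 0.048, SE = 0.025 for patient age.
H₀: β₁ = 0.071 vs H₁: β₁ ≠ 0.071.
t = (0.048 − 0.071) / 0.025 = -0.9200.
df = n − k − 1 = 46 − 3 − 1 = 42.
Two-sided p ≈ 0.3628, which is ≥ 0.05, so fail to reject H₀.
The data are consistent with a true slope of 0.071 days per unit of patient age, holding the other predictors fixed.

t = -0.9200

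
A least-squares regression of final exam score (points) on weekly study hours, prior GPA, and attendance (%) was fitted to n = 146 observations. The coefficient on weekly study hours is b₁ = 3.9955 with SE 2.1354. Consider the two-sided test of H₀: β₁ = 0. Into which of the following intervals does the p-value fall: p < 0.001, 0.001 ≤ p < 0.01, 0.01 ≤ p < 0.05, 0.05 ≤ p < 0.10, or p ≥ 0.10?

0.05 ≤ p < 0.10

t = 3.9955 / 2.1354 = 1.871.
df = n − k − 1 = 146 − 3 − 1 = 142.
Two-sided p = 2·P(T_{142} > |t|) ≈ 0.0634.
So 0.05 ≤ p < 0.10.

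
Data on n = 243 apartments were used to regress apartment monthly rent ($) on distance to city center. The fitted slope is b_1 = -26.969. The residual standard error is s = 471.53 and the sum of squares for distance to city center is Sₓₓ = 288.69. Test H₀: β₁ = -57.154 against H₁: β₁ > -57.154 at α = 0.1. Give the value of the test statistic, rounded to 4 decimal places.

SE(b_1) = s/√Sₓₓ = 471.53/√288.69 = 27.7519.
t = (-26.969 − (-57.154)) / 27.7519 = 1.0877.
df = n − 2 = 241.
One-sided p ≈ 0.1389, which is ≥ 0.1, so fail to reject H₀.
The data do not give significant evidence that the true slope on distance to city center exceeds -57.154 $ per unit.

t = 1.0877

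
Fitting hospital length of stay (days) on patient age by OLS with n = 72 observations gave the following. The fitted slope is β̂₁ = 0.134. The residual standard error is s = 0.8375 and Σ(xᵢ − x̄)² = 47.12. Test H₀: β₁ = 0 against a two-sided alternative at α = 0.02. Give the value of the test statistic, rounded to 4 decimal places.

t = 1.0983

SE(β̂₁) = s/√Sₓₓ = 0.8375/√47.12 = 0.122006.
t = 0.134 / 0.122006 = 1.0983.
df = n − 2 = 70.
Two-sided p ≈ 0.2758, which is ≥ 0.02, so fail to reject H₀.
The data do not give significant evidence of an association between patient age and hospital length of stay.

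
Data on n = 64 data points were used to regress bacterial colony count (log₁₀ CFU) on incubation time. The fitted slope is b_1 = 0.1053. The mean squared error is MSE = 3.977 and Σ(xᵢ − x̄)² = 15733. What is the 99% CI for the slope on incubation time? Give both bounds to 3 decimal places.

(0.063, 0.148)

SE(b_1) = √(MSE/Sₓₓ) = √(3.977/15733) = 0.0158991.
df = n − 2 = 62.
t* = t_{0.005, 62} = 2.657479.
Margin = t* × SE = 2.657479 × 0.0158991 = 0.04225.
CI: 0.1053 ± 0.04225 → (0.063, 0.148).
With 99% confidence, each one-unit increase in incubation time is associated with a change of between 0.063 and 0.148 log₁₀ CFU in bacterial colony count.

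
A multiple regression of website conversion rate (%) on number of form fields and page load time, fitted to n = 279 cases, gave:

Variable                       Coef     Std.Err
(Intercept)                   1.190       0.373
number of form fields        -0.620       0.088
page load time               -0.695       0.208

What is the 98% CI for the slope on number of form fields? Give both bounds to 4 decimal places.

Read off: b = -0.620, SE = 0.088 for number of form fields.
df = n − k − 1 = 279 − 2 − 1 = 276.
t* = t_{0.01, 276} = 2.339934.
Margin = t* × SE = 2.339934 × 0.088 = 0.205914.
CI: -0.620 ± 0.205914 → (-0.8259, -0.4141).

(-0.8259, -0.4141)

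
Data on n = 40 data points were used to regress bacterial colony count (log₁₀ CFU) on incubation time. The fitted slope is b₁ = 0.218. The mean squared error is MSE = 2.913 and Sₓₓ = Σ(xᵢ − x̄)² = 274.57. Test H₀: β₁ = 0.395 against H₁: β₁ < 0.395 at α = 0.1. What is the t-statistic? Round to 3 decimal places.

t = -1.718

SE(b₁) = √(MSE/Sₓₓ) = √(2.913/274.57) = 0.103002.
t = (0.218 − 0.395) / 0.103002 = -1.718.
df = n − 2 = 38.
One-sided p ≈ 0.0469, which is < 0.1, so reject H₀.
There is evidence that the true slope on incubation time is below 0.395 log₁₀ CFU per unit.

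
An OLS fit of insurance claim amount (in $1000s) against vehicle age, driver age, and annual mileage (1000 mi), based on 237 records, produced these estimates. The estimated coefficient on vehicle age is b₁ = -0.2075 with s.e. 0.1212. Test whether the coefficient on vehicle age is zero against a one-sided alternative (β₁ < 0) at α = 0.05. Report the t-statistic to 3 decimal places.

H₀: β₁ = 0 vs H₁: β₁ < 0.
t = (b₁ − β₁⁰)/SE = -0.2075 / 0.1212 = -1.712.
df = n − k − 1 = 237 − 3 − 1 = 233.
One-sided p ≈ 0.0441, which is < 0.05, so reject H₀.
There is evidence that the true slope on vehicle age is negative, holding the other predictors fixed.

t = -1.712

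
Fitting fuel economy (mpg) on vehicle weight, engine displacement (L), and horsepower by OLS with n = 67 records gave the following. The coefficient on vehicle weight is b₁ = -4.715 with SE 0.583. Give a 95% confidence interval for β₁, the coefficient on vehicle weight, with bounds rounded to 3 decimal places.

(-5.880, -3.550)

df = n − k − 1 = 67 − 3 − 1 = 63.
t* = t_{0.025, 63} = 1.998341.
Margin = t* × SE = 1.998341 × 0.583 = 1.16503.
CI: -4.715 ± 1.16503 → (-5.880, -3.550).
With 95% confidence, each one-unit increase in vehicle weight is associated with a change of between -5.880 and -3.550 mpg in fuel economy, holding the other predictors fixed.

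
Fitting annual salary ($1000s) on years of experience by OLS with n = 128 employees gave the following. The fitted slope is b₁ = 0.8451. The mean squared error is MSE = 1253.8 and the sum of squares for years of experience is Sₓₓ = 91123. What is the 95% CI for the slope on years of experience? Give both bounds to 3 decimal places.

SE(b₁) = √(MSE/Sₓₓ) = √(1253.8/91123) = 0.117301.
df = n − 2 = 126.
t* = t_{0.025, 126} = 1.978971.
Margin = t* × SE = 1.978971 × 0.117301 = 0.23213.
CI: 0.8451 ± 0.23213 → (0.613, 1.077).
With 95% confidence, each one-unit increase in years of experience is associated with a change of between 0.613 and 1.077 $1000s in annual salary.

(0.613, 1.077)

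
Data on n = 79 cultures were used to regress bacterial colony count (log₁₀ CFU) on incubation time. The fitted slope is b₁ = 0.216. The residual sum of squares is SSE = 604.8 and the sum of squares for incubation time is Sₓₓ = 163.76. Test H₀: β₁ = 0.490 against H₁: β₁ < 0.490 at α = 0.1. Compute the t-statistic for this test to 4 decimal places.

MSE = SSE/(n − 2) = 604.8/77 = 7.85455.
SE(b₁) = √(MSE/Sₓₓ) = √(7.85455/163.76) = 0.219006.
t = (0.216 − 0.490) / 0.219006 = -1.2511.
df = n − 2 = 77.
One-sided p ≈ 0.1073, which is ≥ 0.1, so fail to reject H₀.
The data do not give significant evidence that the true slope on incubation time is below 0.490 log₁₀ CFU per unit.

t = -1.2511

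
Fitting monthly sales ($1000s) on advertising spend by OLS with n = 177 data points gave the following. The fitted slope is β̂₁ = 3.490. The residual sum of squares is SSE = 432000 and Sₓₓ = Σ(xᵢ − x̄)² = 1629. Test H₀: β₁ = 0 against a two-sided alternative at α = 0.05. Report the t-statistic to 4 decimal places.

MSE = SSE/(n − 2) = 432000/175 = 2468.57.
SE(β̂₁) = √(MSE/Sₓₓ) = √(2468.57/1629) = 1.23101.
t = 3.490 / 1.23101 = 2.8351.
df = n − 2 = 175.
Two-sided p ≈ 0.0051, which is < 0.05, so reject H₀.
There is evidence that advertising spend is associated with monthly sales.

t = 2.8351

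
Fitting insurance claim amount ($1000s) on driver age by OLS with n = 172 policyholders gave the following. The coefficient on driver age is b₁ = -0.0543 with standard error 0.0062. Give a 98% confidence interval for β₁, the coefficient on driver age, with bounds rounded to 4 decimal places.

(-0.0689, -0.0397)

df = n − 2 = 172 − 2 = 170.
t* = t_{0.01, 170} = 2.348483.
Margin = t* × SE = 2.348483 × 0.0062 = 0.014561.
CI: -0.0543 ± 0.014561 → (-0.0689, -0.0397).
With 98% confidence, each one-unit increase in driver age is associated with a change of between -0.0689 and -0.0397 $1000s in insurance claim amount.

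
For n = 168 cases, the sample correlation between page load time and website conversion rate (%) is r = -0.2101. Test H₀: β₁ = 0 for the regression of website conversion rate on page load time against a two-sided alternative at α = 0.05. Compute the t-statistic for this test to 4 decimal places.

t = r·√(n − 2)/√(1 − r²) = -0.2101·√166/√0.955858 = -2.7687.
df = n − 2 = 166.
Two-sided p ≈ 0.0063, which is < 0.05, so reject H₀.
There is evidence of a linear association between page load time and website conversion rate.

t = -2.7687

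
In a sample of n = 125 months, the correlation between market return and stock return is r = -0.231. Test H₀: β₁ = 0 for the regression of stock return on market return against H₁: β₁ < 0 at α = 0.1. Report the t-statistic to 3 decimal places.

t = -2.633

t = r·√(n − 2)/√(1 − r²) = -0.231·√123/√0.946639 = -2.633.
df = n − 2 = 123.
One-sided p ≈ 0.0048, which is < 0.1, so reject H₀.
There is evidence of a linear association between market return and stock return.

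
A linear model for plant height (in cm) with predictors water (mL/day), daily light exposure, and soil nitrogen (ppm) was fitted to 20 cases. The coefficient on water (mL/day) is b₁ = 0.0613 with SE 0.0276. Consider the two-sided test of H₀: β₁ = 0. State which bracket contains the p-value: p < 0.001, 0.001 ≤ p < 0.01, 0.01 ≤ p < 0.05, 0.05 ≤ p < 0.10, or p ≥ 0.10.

0.01 ≤ p < 0.05

t = 0.0613 / 0.0276 = 2.221.
df = n − k − 1 = 20 − 3 − 1 = 16.
Two-sided p = 2·P(T_{16} > |t|) ≈ 0.0411.
So 0.01 ≤ p < 0.05.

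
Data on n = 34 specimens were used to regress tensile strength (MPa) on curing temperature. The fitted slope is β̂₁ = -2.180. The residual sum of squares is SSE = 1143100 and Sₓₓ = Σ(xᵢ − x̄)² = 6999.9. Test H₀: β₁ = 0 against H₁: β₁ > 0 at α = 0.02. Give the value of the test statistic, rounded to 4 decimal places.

MSE = SSE/(n − 2) = 1143100/32 = 35721.9.
SE(β̂₁) = √(MSE/Sₓₓ) = √(35721.9/6999.9) = 2.25903.
t = -2.180 / 2.25903 = -0.9650.
df = n − 2 = 32.
One-sided p ≈ 0.8291, which is ≥ 0.02, so fail to reject H₀.
The data do not give significant evidence that the true slope on curing temperature is positive.

t = -0.9650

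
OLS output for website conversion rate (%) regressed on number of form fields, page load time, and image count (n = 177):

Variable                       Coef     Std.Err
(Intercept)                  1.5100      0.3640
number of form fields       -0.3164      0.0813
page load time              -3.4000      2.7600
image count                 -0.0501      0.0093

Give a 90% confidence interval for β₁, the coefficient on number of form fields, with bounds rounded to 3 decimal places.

(-0.451, -0.182)

Read off: b = -0.3164, SE = 0.0813 for number of form fields.
df = n − k − 1 = 177 − 3 − 1 = 173.
t* = t_{0.05, 173} = 1.653709.
Margin = t* × SE = 1.653709 × 0.0813 = 0.13445.
CI: -0.3164 ± 0.13445 → (-0.451, -0.182).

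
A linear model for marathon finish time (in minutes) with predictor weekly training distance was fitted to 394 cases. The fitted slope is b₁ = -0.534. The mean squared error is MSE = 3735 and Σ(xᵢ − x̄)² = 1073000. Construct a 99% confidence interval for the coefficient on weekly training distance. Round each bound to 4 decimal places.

(-0.6867, -0.3813)

SE(b₁) = √(MSE/Sₓₓ) = √(3735/1073000) = 0.0589991.
df = n − 2 = 392.
t* = t_{0.005, 392} = 2.588429.
Margin = t* × SE = 2.588429 × 0.0589991 = 0.152715.
CI: -0.534 ± 0.152715 → (-0.6867, -0.3813).
With 99% confidence, each one-unit increase in weekly training distance is associated with a change of between -0.6867 and -0.3813 minutes in marathon finish time.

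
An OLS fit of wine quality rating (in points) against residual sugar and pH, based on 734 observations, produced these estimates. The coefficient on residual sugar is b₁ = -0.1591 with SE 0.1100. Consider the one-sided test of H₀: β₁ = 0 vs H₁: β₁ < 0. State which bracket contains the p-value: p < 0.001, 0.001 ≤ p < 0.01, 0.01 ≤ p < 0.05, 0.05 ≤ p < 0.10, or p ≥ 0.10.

0.05 ≤ p < 0.10

t = -0.1591 / 0.1100 = -1.446.
df = n − k − 1 = 734 − 2 − 1 = 731.
One-sided p = P(T_{731} < t) ≈ 0.0743.
So 0.05 ≤ p < 0.10.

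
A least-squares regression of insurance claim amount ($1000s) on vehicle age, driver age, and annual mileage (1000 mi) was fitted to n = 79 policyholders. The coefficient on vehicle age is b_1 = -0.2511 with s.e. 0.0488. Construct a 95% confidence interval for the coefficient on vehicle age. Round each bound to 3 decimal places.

df = n − k − 1 = 79 − 3 − 1 = 75.
t* = t_{0.025, 75} = 1.992102.
Margin = t* × SE = 1.992102 × 0.0488 = 0.09721.
CI: -0.2511 ± 0.09721 → (-0.348, -0.154).
With 95% confidence, each one-unit increase in vehicle age is associated with a change of between -0.348 and -0.154 $1000s in insurance claim amount, holding the other predictors fixed.

(-0.348, -0.154)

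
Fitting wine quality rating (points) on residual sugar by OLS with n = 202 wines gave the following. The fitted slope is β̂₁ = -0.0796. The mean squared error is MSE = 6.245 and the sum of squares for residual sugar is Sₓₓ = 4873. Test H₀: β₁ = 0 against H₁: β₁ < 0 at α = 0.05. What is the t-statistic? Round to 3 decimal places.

t = -2.224

SE(β̂₁) = √(MSE/Sₓₓ) = √(6.245/4873) = 0.0357988.
t = -0.0796 / 0.0357988 = -2.224.
df = n − 2 = 200.
One-sided p ≈ 0.0136, which is < 0.05, so reject H₀.
There is evidence that the true slope on residual sugar is negative.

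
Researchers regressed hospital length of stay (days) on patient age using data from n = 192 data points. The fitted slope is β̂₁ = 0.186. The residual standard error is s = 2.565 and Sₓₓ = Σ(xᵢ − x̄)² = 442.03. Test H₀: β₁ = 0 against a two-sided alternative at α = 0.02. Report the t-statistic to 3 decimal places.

t = 1.525

SE(β̂₁) = s/√Sₓₓ = 2.565/√442.03 = 0.122.
t = 0.186 / 0.122 = 1.525.
df = n − 2 = 190.
Two-sided p ≈ 0.1290, which is ≥ 0.02, so fail to reject H₀.
The data do not give significant evidence of an association between patient age and hospital length of stay.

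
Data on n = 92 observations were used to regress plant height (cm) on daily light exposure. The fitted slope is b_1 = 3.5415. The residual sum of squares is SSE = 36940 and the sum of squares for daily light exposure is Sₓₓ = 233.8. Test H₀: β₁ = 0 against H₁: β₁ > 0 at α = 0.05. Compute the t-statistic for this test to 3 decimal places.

t = 2.673

MSE = SSE/(n − 2) = 36940/90 = 410.444.
SE(b_1) = √(MSE/Sₓₓ) = √(410.444/233.8) = 1.32497.
t = 3.5415 / 1.32497 = 2.673.
df = n − 2 = 90.
One-sided p ≈ 0.0045, which is < 0.05, so reject H₀.
There is evidence that the true slope on daily light exposure is positive.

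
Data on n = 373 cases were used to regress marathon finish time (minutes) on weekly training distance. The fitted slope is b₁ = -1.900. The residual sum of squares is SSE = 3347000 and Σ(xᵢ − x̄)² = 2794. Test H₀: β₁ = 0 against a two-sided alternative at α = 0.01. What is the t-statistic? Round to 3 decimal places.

t = -1.057

MSE = SSE/(n − 2) = 3347000/371 = 9021.56.
SE(b₁) = √(MSE/Sₓₓ) = √(9021.56/2794) = 1.79692.
t = -1.900 / 1.79692 = -1.057.
df = n − 2 = 371.
Two-sided p ≈ 0.2910, which is ≥ 0.01, so fail to reject H₀.
The data do not give significant evidence of an association between weekly training distance and marathon finish time.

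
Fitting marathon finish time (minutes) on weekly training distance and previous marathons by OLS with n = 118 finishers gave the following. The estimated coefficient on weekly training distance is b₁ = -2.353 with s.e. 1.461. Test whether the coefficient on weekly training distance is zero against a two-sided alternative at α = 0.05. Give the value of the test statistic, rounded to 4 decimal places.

H₀: β₁ = 0 vs H₁: β₁ ≠ 0.
t = (b₁ − β₁⁰)/SE = -2.353 / 1.461 = -1.6105.
df = n − k − 1 = 118 − 2 − 1 = 115.
Two-sided p ≈ 0.1100, which is ≥ 0.05, so fail to reject H₀.
The data do not give significant evidence of an association between weekly training distance and marathon finish time, after adjusting for the other predictors.

t = -1.6105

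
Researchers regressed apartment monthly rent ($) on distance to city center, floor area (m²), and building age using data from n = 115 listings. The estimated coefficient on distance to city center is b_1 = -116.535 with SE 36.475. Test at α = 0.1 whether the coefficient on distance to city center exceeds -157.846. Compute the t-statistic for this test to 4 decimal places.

t = 1.1326

H₀: β₁ = -157.846 vs H₁: β₁ > -157.846.
t = (b_1 − β₁⁰)/SE = (-116.535 − (-157.846)) / 36.475 = 1.1326.
df = n − k − 1 = 115 − 3 − 1 = 111.
One-sided p ≈ 0.1299, which is ≥ 0.1, so fail to reject H₀.
The data do not give significant evidence that the true slope on distance to city center exceeds -157.846 $ per unit, holding the other predictors fixed.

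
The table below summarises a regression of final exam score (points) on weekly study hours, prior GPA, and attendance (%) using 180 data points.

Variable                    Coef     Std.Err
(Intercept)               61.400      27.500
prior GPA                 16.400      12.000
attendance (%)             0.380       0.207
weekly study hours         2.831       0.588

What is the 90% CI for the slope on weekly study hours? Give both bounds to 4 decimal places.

(1.8587, 3.8033)

Read off: b = 2.831, SE = 0.588 for weekly study hours.
df = n − k − 1 = 180 − 3 − 1 = 176.
t* = t_{0.05, 176} = 1.653557.
Margin = t* × SE = 1.653557 × 0.588 = 0.972292.
CI: 2.831 ± 0.972292 → (1.8587, 3.8033).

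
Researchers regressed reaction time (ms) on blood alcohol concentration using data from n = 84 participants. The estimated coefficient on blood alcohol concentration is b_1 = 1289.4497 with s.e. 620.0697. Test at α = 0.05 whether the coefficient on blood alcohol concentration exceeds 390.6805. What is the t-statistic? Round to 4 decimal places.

t = 1.4495

H₀: β₁ = 390.6805 vs H₁: β₁ > 390.6805.
t = (b_1 − β₁⁰)/SE = (1289.4497 − 390.6805) / 620.0697 = 1.4495.
df = n − 2 = 84 − 2 = 82.
One-sided p ≈ 0.0755, which is ≥ 0.05, so fail to reject H₀.
The data do not give significant evidence that the true slope on blood alcohol concentration exceeds 390.6805 ms per unit.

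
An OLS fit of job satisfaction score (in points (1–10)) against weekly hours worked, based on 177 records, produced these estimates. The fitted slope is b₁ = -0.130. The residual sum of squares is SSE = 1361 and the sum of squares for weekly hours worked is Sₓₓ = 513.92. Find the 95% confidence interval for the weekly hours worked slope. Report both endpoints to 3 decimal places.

(-0.373, 0.113)

MSE = SSE/(n − 2) = 1361/175 = 7.77714.
SE(b₁) = √(MSE/Sₓₓ) = √(7.77714/513.92) = 0.123016.
df = n − 2 = 175.
t* = t_{0.025, 175} = 1.973612.
Margin = t* × SE = 1.973612 × 0.123016 = 0.24279.
CI: -0.130 ± 0.24279 → (-0.373, 0.113).
With 95% confidence, each one-unit increase in weekly hours worked is associated with a change of between -0.373 and 0.113 points (1–10) in job satisfaction score.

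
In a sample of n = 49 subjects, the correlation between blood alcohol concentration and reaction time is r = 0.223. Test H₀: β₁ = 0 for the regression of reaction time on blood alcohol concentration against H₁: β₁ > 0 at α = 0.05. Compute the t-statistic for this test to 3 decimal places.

t = r·√(n − 2)/√(1 − r²) = 0.223·√47/√0.950271 = 1.568.
df = n − 2 = 47.
One-sided p ≈ 0.0618, which is ≥ 0.05, so fail to reject H₀.
The data do not give significant evidence of a linear association between blood alcohol concentration and reaction time.

t = 1.568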